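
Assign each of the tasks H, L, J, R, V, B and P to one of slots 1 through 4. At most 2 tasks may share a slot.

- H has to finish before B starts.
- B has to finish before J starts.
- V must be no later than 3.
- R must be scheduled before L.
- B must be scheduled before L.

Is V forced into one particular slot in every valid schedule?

V can be 1 (e.g. H -> 1; P -> 4; B -> 2; L -> 3; V -> 1; J -> 3; R -> 2) or 2 (e.g. R in 1; V in 2; B in 2; L in 3; J in 3; P in 4; H in 1).

No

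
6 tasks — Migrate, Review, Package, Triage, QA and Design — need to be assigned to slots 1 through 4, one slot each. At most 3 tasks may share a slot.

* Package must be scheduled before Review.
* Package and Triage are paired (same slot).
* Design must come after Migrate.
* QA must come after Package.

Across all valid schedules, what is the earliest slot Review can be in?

Precedence pushes Review to at least 2.
Review at 2 is achievable: QA in 2; Package in 1; Design in 2; Migrate in 1; Triage in 1; Review in 2.

2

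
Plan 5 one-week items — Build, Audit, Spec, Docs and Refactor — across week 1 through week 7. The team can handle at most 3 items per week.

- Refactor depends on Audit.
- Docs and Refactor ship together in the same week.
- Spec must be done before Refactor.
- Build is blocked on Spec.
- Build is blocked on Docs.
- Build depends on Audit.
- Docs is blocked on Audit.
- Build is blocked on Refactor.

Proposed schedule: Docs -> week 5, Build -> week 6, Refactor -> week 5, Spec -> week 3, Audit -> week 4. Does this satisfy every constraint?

Build is blocked on Spec — holds.
Docs and Refactor ship together in the same week — holds.
Build is blocked on Docs — holds.
Refactor depends on Audit — holds.
Docs is blocked on Audit — holds.
The team can handle at most 3 items per week — holds.
Spec must be done before Refactor — holds.
Build depends on Audit — holds.
Build is blocked on Refactor — holds.

Yes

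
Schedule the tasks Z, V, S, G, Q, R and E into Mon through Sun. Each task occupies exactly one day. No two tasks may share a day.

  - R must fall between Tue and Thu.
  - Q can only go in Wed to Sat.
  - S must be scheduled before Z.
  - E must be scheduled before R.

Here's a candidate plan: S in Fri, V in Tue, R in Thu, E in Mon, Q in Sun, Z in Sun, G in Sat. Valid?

Q can only go in Wed to Sat — violated.
S must be scheduled before Z — holds.
E must be scheduled before R — holds.
No two tasks may share a day — violated.
R must fall between Tue and Thu — holds.

Invalid. Q can only go in Wed to Sat.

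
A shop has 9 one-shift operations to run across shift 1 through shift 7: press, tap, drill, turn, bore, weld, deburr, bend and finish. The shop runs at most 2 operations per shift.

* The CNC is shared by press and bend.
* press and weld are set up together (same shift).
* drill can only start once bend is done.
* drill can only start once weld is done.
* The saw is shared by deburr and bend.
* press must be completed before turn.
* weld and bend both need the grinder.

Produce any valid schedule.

weld=shift 1; press=shift 1; turn=shift 2; bend=shift 2; tap=shift 3; finish=shift 5; bore=shift 4; drill=shift 3; deburr=shift 4

Checking: press(shift 1) before turn(shift 2); bend(shift 2) before drill(shift 3); weld(shift 1) before drill(shift 3); deburr(shift 4) != bend(shift 2); press(shift 1) != bend(shift 2); weld(shift 1) != bend(shift 2); press = weld = shift 1; max 2 per shift (cap 2).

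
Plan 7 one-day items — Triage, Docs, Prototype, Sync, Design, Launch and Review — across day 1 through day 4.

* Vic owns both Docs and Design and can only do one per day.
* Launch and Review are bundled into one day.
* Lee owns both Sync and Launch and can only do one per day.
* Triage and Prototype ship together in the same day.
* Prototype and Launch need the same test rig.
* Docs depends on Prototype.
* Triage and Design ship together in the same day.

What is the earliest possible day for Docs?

day 2

Precedence pushes Docs to at least day 2.
Docs at day 2 is achievable: Triage in day 1; Sync in day 1; Design in day 1; Review in day 2; Launch in day 2; Prototype in day 1; Docs in day 2.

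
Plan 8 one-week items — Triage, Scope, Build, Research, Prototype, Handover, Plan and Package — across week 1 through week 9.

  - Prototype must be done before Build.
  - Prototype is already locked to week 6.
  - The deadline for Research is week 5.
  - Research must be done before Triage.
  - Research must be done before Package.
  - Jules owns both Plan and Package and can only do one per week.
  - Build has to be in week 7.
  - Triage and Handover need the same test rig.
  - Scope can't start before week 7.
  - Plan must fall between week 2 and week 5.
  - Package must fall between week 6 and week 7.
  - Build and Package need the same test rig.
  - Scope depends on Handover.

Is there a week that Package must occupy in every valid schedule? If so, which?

Package's window is week 6–week 7.
Build is fixed at week 7, and Package can't share a week with Build.
So Package must be week 6.

week 6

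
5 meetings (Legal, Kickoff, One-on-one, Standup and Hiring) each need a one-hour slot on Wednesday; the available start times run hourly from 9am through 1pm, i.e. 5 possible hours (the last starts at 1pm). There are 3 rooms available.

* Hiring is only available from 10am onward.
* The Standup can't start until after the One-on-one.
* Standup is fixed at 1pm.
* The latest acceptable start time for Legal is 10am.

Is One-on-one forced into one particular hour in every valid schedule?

One-on-one can be 9am (e.g. Hiring in 10am; One-on-one in 9am; Legal in 9am; Standup in 1pm; Kickoff in 9am) or 10am (e.g. Legal in 9am; One-on-one in 10am; Hiring in 10am; Standup in 1pm; Kickoff in 9am).

No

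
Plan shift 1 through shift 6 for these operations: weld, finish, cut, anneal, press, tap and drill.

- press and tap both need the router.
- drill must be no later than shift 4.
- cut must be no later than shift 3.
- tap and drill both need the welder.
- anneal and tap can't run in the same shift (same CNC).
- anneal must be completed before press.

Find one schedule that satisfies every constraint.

press in shift 2; tap in shift 3; drill in shift 1; anneal in shift 1; cut in shift 1; weld in shift 1; finish in shift 1

Checking: anneal(shift 1) before press(shift 2); tap(shift 3) != drill(shift 1); press(shift 2) != tap(shift 3); anneal(shift 1) != tap(shift 3); cut=shift 1 in [shift 1,shift 3]; drill=shift 1 in [shift 1,shift 4].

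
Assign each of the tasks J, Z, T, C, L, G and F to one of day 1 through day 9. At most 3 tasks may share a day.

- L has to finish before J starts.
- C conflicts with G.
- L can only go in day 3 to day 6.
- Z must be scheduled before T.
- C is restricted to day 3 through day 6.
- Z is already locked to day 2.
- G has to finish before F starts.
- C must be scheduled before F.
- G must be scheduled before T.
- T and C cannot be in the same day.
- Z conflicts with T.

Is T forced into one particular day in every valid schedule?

T can be day 3 (e.g. T in day 3, G in day 1, Z in day 2, J in day 4, C in day 4, L in day 3, F in day 5) or day 4 (e.g. L=day 3, T=day 4, F=day 4, C=day 3, G=day 1, Z=day 2, J=day 4).

No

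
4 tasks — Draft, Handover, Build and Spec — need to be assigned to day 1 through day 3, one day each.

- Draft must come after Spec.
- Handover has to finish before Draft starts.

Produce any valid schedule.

Draft -> day 2; Spec -> day 1; Handover -> day 1; Build -> day 1

Checking: Spec(day 1) before Draft(day 2); Handover(day 1) before Draft(day 2).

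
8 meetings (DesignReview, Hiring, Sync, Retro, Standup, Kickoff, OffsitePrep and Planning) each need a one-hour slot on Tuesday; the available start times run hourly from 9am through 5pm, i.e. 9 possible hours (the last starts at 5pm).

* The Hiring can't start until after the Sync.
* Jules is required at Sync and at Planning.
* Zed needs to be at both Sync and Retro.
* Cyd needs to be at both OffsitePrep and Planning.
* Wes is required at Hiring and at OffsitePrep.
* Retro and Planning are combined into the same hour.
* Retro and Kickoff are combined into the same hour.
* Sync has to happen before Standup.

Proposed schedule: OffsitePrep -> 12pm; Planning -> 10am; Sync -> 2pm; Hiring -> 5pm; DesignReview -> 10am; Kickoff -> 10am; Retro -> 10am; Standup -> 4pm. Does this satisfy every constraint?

Wes is required at Hiring and at OffsitePrep — holds.
Retro and Planning are combined into the same hour — holds.
Cyd needs to be at both OffsitePrep and Planning — holds.
Jules is required at Sync and at Planning — holds.
Sync has to happen before Standup — holds.
Retro and Kickoff are combined into the same hour — holds.
The Hiring can't start until after the Sync — holds.
Zed needs to be at both Sync and Retro — holds.

Yes, all constraints hold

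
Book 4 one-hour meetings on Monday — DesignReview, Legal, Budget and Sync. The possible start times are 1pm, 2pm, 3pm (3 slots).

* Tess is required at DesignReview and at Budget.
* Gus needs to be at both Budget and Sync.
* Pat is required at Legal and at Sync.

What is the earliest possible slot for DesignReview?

DesignReview at 1pm is achievable: Legal in 1pm; Sync in 3pm; Budget in 2pm; DesignReview in 1pm.

1pm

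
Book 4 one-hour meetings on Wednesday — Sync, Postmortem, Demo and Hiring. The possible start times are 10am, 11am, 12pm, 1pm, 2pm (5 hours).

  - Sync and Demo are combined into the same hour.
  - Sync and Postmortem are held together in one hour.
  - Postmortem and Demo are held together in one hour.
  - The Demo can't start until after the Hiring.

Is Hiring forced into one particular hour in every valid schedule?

No

Hiring can be 10am (e.g. Sync=11am, Demo=11am, Postmortem=11am, Hiring=10am) or 11am (e.g. Postmortem=12pm; Sync=12pm; Demo=12pm; Hiring=11am).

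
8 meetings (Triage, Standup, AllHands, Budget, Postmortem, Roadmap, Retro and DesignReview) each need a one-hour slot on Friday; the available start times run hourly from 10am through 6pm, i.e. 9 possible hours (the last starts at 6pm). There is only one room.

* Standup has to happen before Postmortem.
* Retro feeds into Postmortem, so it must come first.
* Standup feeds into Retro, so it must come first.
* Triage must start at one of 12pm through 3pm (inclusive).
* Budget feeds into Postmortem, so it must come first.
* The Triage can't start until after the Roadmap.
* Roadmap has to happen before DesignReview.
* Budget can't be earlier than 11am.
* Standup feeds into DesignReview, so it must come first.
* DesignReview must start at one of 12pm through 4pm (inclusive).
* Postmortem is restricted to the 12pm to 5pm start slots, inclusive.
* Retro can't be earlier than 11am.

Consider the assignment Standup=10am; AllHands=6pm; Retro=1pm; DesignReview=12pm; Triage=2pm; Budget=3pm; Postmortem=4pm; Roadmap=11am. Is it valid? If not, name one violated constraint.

Budget feeds into Postmortem, so it must come first — holds.
Budget can't be earlier than 11am — holds.
Roadmap has to happen before DesignReview — holds.
The Triage can't start until after the Roadmap — holds.
Triage must start at one of 12pm through 3pm (inclusive) — holds.
Retro feeds into Postmortem, so it must come first — holds.
There is only one room — holds.
Standup feeds into DesignReview, so it must come first — holds.
Standup feeds into Retro, so it must come first — holds.
Standup has to happen before Postmortem — holds.
Retro can't be earlier than 11am — holds.
DesignReview must start at one of 12pm through 4pm (inclusive) — holds.
Postmortem is restricted to the 12pm to 5pm start slots, inclusive — holds.

Yes, all constraints hold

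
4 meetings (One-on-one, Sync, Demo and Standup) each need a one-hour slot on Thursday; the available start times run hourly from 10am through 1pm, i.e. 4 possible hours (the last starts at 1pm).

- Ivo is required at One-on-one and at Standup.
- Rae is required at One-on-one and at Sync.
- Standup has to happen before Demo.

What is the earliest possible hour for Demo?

Precedence pushes Demo to at least 11am.
Demo at 11am is achievable: Sync in 10am, Standup in 10am, Demo in 11am, One-on-one in 11am.

11am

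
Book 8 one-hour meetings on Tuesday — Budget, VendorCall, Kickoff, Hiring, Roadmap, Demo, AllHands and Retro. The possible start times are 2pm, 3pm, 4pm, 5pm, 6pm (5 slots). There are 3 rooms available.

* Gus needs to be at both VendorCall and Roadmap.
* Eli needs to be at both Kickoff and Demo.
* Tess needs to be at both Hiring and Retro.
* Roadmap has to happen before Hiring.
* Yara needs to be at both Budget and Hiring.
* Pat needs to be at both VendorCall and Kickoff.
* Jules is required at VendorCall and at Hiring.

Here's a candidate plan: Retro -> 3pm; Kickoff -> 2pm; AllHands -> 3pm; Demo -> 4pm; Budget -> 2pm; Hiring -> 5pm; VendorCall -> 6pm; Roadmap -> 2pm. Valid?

Valid

Pat needs to be at both VendorCall and Kickoff — holds.
Eli needs to be at both Kickoff and Demo — holds.
Roadmap has to happen before Hiring — holds.
Gus needs to be at both VendorCall and Roadmap — holds.
Jules is required at VendorCall and at Hiring — holds.
There are 3 rooms available — holds.
Tess needs to be at both Hiring and Retro — holds.
Yara needs to be at both Budget and Hiring — holds.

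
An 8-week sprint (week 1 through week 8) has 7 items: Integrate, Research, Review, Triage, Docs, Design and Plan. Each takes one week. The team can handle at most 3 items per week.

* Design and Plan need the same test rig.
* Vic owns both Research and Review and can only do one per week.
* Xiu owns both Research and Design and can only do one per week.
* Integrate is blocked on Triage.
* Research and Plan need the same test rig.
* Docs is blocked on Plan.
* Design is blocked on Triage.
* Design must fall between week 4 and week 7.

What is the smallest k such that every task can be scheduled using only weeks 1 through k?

4

The precedence chain requires at least 2 distinct weeks.
With at most 3 per week and 7 tasks, at least 3 weeks are needed.
Design can't be placed before week 4, so the schedule must run through at least week 4.
4 works (last occupied week: week 4): for example Plan -> week 1; Research -> week 2; Triage -> week 1; Review -> week 1; Docs -> week 2; Design -> week 4; Integrate -> week 2.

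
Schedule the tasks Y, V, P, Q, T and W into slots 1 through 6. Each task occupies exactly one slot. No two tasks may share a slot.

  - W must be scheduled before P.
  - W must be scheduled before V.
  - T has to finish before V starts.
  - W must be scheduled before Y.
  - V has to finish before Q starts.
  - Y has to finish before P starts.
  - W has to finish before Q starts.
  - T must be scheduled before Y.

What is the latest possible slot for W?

2

Downstream work caps W at 4.
W at 2 is achievable: T=1; V=4; Y=3; Q=6; W=2; P=5.
Nothing later works — the capacity limit rule out every slot after 2.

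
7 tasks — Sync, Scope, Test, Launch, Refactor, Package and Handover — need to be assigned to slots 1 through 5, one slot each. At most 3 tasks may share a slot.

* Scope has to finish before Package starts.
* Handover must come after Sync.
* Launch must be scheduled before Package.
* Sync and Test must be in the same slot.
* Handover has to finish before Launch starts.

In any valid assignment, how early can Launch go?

3

Precedence pushes Launch to at least 3; downstream work caps Launch at 4.
Launch at 3 is achievable: Package=4, Test=1, Refactor=2, Sync=1, Handover=2, Launch=3, Scope=1.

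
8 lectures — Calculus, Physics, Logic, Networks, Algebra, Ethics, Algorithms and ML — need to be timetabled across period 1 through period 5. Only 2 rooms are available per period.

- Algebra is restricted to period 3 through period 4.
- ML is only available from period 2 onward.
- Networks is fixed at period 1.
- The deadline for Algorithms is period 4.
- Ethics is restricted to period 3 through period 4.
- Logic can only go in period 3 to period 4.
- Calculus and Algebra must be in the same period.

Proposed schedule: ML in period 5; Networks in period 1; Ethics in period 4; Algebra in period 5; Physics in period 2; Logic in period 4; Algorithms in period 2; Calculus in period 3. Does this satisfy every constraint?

ML is only available from period 2 onward — holds.
Only 2 rooms are available per period — holds.
Calculus and Algebra must be in the same period — violated.
Algebra is restricted to period 3 through period 4 — violated.
Ethics is restricted to period 3 through period 4 — holds.
Networks is fixed at period 1 — holds.
Logic can only go in period 3 to period 4 — holds.
The deadline for Algorithms is period 4 — holds.

No — it violates: Algebra is restricted to period 3 through period 4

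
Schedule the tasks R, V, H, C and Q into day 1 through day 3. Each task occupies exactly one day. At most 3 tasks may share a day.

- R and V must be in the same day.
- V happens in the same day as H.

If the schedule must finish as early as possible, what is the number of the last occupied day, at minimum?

With at most 3 per day and 5 tasks, at least 2 days are needed.
2 works (last occupied day: day 2): for example R in day 1; H in day 1; C in day 2; Q in day 2; V in day 1.

2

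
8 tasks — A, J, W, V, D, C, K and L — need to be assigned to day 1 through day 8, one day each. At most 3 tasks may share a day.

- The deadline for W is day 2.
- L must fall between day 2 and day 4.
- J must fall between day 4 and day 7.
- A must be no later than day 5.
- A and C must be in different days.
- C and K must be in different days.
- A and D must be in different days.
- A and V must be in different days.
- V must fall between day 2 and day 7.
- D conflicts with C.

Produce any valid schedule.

J in day 4; V in day 2; L in day 2; D in day 2; K in day 1; A in day 1; C in day 3; W in day 1

Checking: A(day 1) != V(day 2); C(day 3) != K(day 1); D(day 2) != C(day 3); A(day 1) != D(day 2); A(day 1) != C(day 3); V=day 2 in [day 2,day 7]; L=day 2 in [day 2,day 4]; J=day 4 in [day 4,day 7]; A=day 1 in [day 1,day 5]; W=day 1 in [day 1,day 2]; max 3 per day (cap 3).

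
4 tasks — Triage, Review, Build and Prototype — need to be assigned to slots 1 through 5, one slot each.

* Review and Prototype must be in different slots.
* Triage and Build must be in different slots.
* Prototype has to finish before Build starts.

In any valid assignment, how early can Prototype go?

1

Downstream work caps Prototype at 4.
Prototype at 1 is achievable: Review -> 2; Prototype -> 1; Triage -> 1; Build -> 2.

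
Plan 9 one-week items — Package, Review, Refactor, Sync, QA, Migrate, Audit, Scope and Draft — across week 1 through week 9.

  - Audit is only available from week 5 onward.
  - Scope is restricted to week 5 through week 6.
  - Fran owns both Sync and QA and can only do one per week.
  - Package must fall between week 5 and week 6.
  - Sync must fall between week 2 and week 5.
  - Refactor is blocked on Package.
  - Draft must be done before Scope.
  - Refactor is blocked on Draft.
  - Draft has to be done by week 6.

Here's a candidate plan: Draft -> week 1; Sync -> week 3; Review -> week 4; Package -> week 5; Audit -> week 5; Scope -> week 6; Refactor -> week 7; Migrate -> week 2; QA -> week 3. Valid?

Sync must fall between week 2 and week 5 — holds.
Scope is restricted to week 5 through week 6 — holds.
Refactor is blocked on Package — holds.
Package must fall between week 5 and week 6 — holds.
Audit is only available from week 5 onward — holds.
Draft must be done before Scope — holds.
Refactor is blocked on Draft — holds.
Draft has to be done by week 6 — holds.
Fran owns both Sync and QA and can only do one per week — violated.

No. Fran owns both Sync and QA and can only do one per week is not satisfied.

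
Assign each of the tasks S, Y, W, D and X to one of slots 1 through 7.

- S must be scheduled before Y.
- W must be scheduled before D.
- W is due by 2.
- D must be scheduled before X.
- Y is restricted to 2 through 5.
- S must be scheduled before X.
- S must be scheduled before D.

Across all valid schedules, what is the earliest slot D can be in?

2

Precedence pushes D to at least 2; downstream work caps D at 6.
D at 2 is achievable: Y -> 2, D -> 2, X -> 3, S -> 1, W -> 1.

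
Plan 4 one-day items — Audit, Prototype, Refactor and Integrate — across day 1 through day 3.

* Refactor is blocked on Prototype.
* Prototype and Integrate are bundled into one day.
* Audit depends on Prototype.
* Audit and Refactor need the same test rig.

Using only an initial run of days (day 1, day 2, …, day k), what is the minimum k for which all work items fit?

The precedence chain requires at least 2 distinct days.
Could 2 days be enough, i.e. nothing placed later than day 2? No: Audit must come after Prototype (at day 1 or later) → {day 2}; Prototype must come before Audit (at day 2 or earlier) → {day 1}; Refactor must come after Prototype (at day 1 or later) → {day 2}; Refactor can't share with Audit (day 2) → nothing is left.
So 2 days is not enough.
3 works (last occupied day: day 3): for example Prototype in day 1; Refactor in day 3; Audit in day 2; Integrate in day 1.

3 days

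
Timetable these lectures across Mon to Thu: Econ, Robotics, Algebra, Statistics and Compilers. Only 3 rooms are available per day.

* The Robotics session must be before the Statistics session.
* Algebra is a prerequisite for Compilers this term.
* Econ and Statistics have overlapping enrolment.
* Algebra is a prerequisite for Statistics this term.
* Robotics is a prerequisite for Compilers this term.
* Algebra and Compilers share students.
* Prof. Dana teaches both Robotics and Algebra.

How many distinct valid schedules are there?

36

Splitting on Econ: it can be Mon (12), Tue (12), Wed (8), Thu (4). Listing each branch's schedules as (Robotics, Algebra, Statistics, Compilers):
Econ=Mon: (Mon,Tue,Wed,Wed) (Mon,Tue,Wed,Thu) (Mon,Tue,Thu,Wed) (Mon,Tue,Thu,Thu) (Mon,Wed,Thu,Thu) (Tue,Mon,Wed,Wed) (Tue,Mon,Wed,Thu) (Tue,Mon,Thu,Wed) (Tue,Mon,Thu,Thu) (Tue,Wed,Thu,Thu) (Wed,Mon,Thu,Thu) (Wed,Tue,Thu,Thu) — 12.
Econ=Tue: (Mon,Tue,Wed,Wed) (Mon,Tue,Wed,Thu) (Mon,Tue,Thu,Wed) (Mon,Tue,Thu,Thu) (Mon,Wed,Thu,Thu) (Tue,Mon,Wed,Wed) (Tue,Mon,Wed,Thu) (Tue,Mon,Thu,Wed) (Tue,Mon,Thu,Thu) (Tue,Wed,Thu,Thu) (Wed,Mon,Thu,Thu) (Wed,Tue,Thu,Thu) — 12.
Econ=Wed: (Mon,Tue,Thu,Wed) (Mon,Tue,Thu,Thu) (Mon,Wed,Thu,Thu) (Tue,Mon,Thu,Wed) (Tue,Mon,Thu,Thu) (Tue,Wed,Thu,Thu) (Wed,Mon,Thu,Thu) (Wed,Tue,Thu,Thu) — 8.
Econ=Thu: (Mon,Tue,Wed,Wed) (Mon,Tue,Wed,Thu) (Tue,Mon,Wed,Wed) (Tue,Mon,Wed,Thu) — 4.
Summing: 12 + 12 + 8 + 4 = 36.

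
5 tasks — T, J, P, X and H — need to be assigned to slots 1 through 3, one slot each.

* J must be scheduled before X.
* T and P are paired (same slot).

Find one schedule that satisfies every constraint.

H in 1, J in 1, X in 2, P in 1, T in 1

Checking: J(1) before X(2); T = P = 1.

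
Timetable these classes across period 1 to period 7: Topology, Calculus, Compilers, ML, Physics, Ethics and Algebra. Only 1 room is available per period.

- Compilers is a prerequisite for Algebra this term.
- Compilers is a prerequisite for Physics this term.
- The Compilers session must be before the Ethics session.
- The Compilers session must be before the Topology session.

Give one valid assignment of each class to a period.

Algebra=period 5; Physics=period 3; Compilers=period 1; Topology=period 2; Ethics=period 4; Calculus=period 6; ML=period 7

Checking: Compilers(period 1) before Ethics(period 4); Compilers(period 1) before Topology(period 2); Compilers(period 1) before Physics(period 3); Compilers(period 1) before Algebra(period 5); max 1 per period (cap 1).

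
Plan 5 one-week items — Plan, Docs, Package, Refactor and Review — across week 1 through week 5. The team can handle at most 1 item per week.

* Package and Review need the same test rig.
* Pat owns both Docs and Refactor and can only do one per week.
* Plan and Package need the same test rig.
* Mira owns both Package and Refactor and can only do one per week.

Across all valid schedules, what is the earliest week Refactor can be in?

week 1

Refactor at week 1 is achievable: Plan -> week 2; Review -> week 5; Refactor -> week 1; Package -> week 4; Docs -> week 3.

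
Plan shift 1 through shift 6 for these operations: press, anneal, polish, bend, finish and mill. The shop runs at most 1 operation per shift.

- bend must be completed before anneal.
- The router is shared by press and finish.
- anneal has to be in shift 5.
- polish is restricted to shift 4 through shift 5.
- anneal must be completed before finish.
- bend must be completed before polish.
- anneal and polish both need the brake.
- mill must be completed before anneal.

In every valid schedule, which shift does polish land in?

polish's window is shift 4–shift 5.
anneal is fixed at shift 5, and polish can't share a shift with anneal.
So polish must be shift 4.

shift 4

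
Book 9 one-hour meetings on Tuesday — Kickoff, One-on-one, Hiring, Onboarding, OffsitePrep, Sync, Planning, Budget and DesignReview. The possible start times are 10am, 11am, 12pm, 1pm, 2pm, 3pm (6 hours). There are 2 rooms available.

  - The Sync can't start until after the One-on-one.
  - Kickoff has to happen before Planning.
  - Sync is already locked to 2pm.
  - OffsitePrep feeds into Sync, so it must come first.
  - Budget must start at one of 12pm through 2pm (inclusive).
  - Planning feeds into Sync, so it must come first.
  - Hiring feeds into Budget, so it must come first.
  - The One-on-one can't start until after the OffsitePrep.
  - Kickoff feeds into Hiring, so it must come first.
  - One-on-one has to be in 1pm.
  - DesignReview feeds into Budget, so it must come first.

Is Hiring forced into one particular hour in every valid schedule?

Hiring can be 11am (e.g. Budget in 12pm, One-on-one in 1pm, DesignReview in 11am, Sync in 2pm, Kickoff in 10am, OffsitePrep in 10am, Planning in 12pm, Onboarding in 1pm, Hiring in 11am) or 12pm (e.g. Hiring in 12pm, DesignReview in 11am, Kickoff in 10am, Budget in 1pm, Planning in 11am, OffsitePrep in 10am, Sync in 2pm, Onboarding in 12pm, One-on-one in 1pm).

No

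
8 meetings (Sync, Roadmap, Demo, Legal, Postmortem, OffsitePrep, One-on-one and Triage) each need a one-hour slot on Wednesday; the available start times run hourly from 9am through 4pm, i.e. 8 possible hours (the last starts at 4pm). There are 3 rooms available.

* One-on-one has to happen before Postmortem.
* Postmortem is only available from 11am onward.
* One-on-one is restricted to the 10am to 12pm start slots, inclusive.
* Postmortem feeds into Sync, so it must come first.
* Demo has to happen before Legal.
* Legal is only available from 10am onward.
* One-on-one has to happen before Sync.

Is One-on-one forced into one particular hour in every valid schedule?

No

One-on-one can be 10am (e.g. Demo -> 9am, Legal -> 10am, Roadmap -> 9am, OffsitePrep -> 9am, Sync -> 12pm, Triage -> 10am, One-on-one -> 10am, Postmortem -> 11am) or 11am (e.g. One-on-one -> 11am, Sync -> 1pm, Triage -> 10am, Roadmap -> 9am, Legal -> 10am, OffsitePrep -> 9am, Postmortem -> 12pm, Demo -> 9am).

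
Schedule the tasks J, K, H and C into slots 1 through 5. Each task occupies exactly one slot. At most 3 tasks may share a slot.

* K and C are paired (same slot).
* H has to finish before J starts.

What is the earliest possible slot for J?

Precedence pushes J to at least 2.
J at 2 is achievable: J in 2; H in 1; C in 1; K in 1.

2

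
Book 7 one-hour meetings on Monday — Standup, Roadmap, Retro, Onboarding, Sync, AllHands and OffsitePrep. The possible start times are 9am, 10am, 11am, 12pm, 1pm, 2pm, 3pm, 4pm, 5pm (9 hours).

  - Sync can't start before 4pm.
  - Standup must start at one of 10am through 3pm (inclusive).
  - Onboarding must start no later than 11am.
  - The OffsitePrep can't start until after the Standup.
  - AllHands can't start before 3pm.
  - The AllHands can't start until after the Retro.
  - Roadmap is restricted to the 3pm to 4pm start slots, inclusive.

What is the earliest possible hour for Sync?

4pm

Sync is available from 4pm.
Sync at 4pm is achievable: Standup in 10am; AllHands in 3pm; Onboarding in 9am; Roadmap in 3pm; Sync in 4pm; Retro in 9am; OffsitePrep in 11am.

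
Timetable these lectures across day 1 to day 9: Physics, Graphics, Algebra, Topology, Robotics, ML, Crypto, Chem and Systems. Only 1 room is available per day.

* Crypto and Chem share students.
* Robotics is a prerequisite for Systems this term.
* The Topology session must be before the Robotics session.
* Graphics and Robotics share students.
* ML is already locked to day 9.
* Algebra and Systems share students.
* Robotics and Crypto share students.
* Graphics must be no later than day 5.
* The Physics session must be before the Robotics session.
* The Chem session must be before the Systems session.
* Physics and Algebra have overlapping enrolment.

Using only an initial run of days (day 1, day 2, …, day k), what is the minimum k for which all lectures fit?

The precedence chain requires at least 3 distinct days.
With at most 1 per day and 9 lectures, at least 9 days are needed.
ML can't be placed before day 9, so the schedule must run through at least day 9.
9 works (last occupied day: day 9): for example Systems=day 6; Crypto=day 8; Robotics=day 4; Physics=day 2; Algebra=day 7; ML=day 9; Topology=day 3; Chem=day 5; Graphics=day 1.

9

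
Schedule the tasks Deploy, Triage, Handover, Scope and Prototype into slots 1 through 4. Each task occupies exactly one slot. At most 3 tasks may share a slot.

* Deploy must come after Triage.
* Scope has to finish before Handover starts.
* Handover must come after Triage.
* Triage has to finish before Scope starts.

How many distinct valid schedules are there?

Splitting on Deploy: it can be 2 (12), 3 (16), 4 (16). Listing each branch's schedules as (Triage, Handover, Scope, Prototype):
Deploy=2: (1,3,2,1) (1,3,2,2) (1,3,2,3) (1,3,2,4) (1,4,2,1) (1,4,2,2) (1,4,2,3) (1,4,2,4) (1,4,3,1) (1,4,3,2) (1,4,3,3) (1,4,3,4) — 12.
Deploy=3: (1,3,2,1) (1,3,2,2) (1,3,2,3) (1,3,2,4) (1,4,2,1) (1,4,2,2) (1,4,2,3) (1,4,2,4) (1,4,3,1) (1,4,3,2) (1,4,3,3) (1,4,3,4) (2,4,3,1) (2,4,3,2) (2,4,3,3) (2,4,3,4) — 16.
Deploy=4: (1,3,2,1) (1,3,2,2) (1,3,2,3) (1,3,2,4) (1,4,2,1) (1,4,2,2) (1,4,2,3) (1,4,2,4) (1,4,3,1) (1,4,3,2) (1,4,3,3) (1,4,3,4) (2,4,3,1) (2,4,3,2) (2,4,3,3) (2,4,3,4) — 16.
Summing: 12 + 16 + 16 = 44.

44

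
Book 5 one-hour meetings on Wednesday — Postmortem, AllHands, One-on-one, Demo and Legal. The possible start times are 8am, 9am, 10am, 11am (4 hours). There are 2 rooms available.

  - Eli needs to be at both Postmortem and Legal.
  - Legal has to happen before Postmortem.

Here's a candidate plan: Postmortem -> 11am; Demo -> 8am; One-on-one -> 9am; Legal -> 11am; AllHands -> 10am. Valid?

There are 2 rooms available — holds.
Legal has to happen before Postmortem — violated.
Eli needs to be at both Postmortem and Legal — violated.

No. Eli needs to be at both Postmortem and Legal is not satisfied.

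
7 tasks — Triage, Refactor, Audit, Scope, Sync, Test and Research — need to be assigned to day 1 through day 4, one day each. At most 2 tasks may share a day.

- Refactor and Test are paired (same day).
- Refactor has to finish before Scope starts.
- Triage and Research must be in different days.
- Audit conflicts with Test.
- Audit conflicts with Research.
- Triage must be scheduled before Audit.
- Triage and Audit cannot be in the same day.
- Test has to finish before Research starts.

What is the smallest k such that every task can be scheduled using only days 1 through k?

4 days

The precedence chain requires at least 2 distinct days.
With at most 2 per day and 7 tasks, at least 4 days are needed.
4 works (last occupied day: day 4): for example Research=day 4, Scope=day 3, Sync=day 1, Test=day 2, Triage=day 1, Refactor=day 2, Audit=day 3.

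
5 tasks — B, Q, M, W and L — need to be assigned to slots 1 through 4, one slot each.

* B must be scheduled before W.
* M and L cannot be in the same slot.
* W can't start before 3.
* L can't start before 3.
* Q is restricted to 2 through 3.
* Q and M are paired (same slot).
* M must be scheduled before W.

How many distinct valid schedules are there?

Splitting on B: it can be 1 (5), 2 (5), 3 (3). Listing each branch's schedules as (Q, M, W, L):
B=1: (2,2,3,3) (2,2,3,4) (2,2,4,3) (2,2,4,4) (3,3,4,4) — 5.
B=2: (2,2,3,3) (2,2,3,4) (2,2,4,3) (2,2,4,4) (3,3,4,4) — 5.
B=3: (2,2,4,3) (2,2,4,4) (3,3,4,4) — 3.
Summing: 5 + 5 + 3 = 13.

13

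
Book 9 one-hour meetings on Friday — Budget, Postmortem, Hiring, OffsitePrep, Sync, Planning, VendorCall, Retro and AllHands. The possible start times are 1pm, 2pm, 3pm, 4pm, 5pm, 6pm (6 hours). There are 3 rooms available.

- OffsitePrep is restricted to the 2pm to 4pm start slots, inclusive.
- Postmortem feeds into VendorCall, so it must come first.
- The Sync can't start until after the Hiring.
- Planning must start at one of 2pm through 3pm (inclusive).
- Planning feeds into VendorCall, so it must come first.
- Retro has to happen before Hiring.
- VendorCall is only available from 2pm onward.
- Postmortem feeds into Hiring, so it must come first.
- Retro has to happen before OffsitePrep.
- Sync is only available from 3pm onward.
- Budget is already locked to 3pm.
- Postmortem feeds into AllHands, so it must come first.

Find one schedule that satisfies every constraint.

Postmortem in 1pm, Retro in 1pm, Budget in 3pm, Hiring in 2pm, OffsitePrep in 2pm, AllHands in 4pm, Sync in 3pm, Planning in 2pm, VendorCall in 3pm

Checking: Hiring(2pm) before Sync(3pm); Retro(1pm) before Hiring(2pm); Postmortem(1pm) before VendorCall(3pm); Postmortem(1pm) before Hiring(2pm); Postmortem(1pm) before AllHands(4pm); Planning(2pm) before VendorCall(3pm); Retro(1pm) before OffsitePrep(2pm); Planning=2pm in [2pm,3pm]; OffsitePrep=2pm in [2pm,4pm]; Budget=3pm in [3pm,3pm]; VendorCall=3pm in [2pm,6pm]; Sync=3pm in [3pm,6pm]; max 3 per hour (cap 3).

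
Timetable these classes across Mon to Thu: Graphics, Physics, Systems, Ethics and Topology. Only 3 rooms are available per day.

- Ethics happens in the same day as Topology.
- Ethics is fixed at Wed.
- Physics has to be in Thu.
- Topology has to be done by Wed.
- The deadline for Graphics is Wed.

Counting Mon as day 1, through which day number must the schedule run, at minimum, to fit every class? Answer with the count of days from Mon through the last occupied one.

4 days

With at most 3 per day and 5 classes, at least 2 days are needed.
Physics can't be placed before Thu — that is day 4 counting from Mon — so the schedule must run through at least 4 days.
4 works (last occupied day: Thu): for example Ethics -> Wed; Topology -> Wed; Physics -> Thu; Graphics -> Mon; Systems -> Mon.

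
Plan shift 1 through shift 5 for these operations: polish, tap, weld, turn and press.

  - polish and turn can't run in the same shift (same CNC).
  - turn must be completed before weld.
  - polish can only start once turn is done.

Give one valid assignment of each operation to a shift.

turn -> shift 1, press -> shift 1, tap -> shift 1, weld -> shift 2, polish -> shift 2

Checking: turn(shift 1) before weld(shift 2); turn(shift 1) before polish(shift 2); polish(shift 2) != turn(shift 1).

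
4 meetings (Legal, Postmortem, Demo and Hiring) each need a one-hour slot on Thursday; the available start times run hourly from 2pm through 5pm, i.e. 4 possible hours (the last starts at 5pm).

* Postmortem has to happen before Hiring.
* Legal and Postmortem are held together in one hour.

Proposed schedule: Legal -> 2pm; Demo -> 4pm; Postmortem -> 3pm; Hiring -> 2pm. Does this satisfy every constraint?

Postmortem has to happen before Hiring — violated.
Legal and Postmortem are held together in one hour — violated.

Invalid. Postmortem has to happen before Hiring.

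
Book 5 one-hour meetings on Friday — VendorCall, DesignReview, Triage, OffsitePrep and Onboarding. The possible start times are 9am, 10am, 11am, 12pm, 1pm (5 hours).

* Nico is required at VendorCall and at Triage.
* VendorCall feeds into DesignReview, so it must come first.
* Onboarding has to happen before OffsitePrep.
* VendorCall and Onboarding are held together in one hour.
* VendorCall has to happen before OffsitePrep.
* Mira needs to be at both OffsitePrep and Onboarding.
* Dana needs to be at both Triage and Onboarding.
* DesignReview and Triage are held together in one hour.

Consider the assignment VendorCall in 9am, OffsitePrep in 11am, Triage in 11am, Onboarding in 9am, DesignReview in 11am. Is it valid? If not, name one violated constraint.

Yes

VendorCall has to happen before OffsitePrep — holds.
VendorCall feeds into DesignReview, so it must come first — holds.
Mira needs to be at both OffsitePrep and Onboarding — holds.
Nico is required at VendorCall and at Triage — holds.
DesignReview and Triage are held together in one hour — holds.
Onboarding has to happen before OffsitePrep — holds.
Dana needs to be at both Triage and Onboarding — holds.
VendorCall and Onboarding are held together in one hour — holds.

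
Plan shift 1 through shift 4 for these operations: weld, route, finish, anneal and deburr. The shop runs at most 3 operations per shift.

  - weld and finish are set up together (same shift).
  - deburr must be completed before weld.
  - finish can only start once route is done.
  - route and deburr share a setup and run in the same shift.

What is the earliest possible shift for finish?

Precedence pushes finish to at least shift 2.
finish at shift 2 is achievable: weld -> shift 2, route -> shift 1, anneal -> shift 1, deburr -> shift 1, finish -> shift 2.

shift 2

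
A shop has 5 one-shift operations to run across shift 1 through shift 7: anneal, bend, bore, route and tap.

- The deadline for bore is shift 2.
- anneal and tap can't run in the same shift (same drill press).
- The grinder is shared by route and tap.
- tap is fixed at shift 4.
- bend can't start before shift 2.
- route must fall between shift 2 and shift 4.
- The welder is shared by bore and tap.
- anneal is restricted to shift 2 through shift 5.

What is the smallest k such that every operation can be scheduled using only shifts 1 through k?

4

tap can't be placed before shift 4, so the schedule must run through at least shift 4.
4 works (last occupied shift: shift 4): for example tap in shift 4; bore in shift 1; bend in shift 2; anneal in shift 2; route in shift 2.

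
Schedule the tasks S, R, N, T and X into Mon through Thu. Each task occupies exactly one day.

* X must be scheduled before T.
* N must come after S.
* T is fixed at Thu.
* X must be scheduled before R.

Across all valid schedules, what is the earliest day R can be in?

Tue

Precedence pushes R to at least Tue.
R at Tue is achievable: S in Mon; R in Tue; X in Mon; N in Tue; T in Thu.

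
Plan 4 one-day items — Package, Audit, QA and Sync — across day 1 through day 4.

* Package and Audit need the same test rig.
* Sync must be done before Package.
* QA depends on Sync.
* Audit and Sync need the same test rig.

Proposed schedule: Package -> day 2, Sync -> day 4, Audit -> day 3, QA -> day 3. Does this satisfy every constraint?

Invalid. Sync must be done before Package.

Sync must be done before Package — violated.
Package and Audit need the same test rig — holds.
QA depends on Sync — violated.
Audit and Sync need the same test rig — holds.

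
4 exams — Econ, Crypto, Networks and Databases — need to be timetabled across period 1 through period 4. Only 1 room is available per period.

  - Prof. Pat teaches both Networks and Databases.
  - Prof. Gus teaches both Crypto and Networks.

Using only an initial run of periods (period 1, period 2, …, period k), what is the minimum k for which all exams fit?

With at most 1 per period and 4 exams, at least 4 periods are needed.
4 works (last occupied period: period 4): for example Econ in period 1, Networks in period 3, Crypto in period 2, Databases in period 4.

4 periods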